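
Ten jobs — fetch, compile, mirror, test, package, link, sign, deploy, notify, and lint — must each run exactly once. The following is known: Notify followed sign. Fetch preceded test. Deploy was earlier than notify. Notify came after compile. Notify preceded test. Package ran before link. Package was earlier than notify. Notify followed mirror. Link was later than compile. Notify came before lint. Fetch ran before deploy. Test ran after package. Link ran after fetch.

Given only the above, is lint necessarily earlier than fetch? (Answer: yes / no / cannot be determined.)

no

Tracing the constraints gives fetch → deploy → notify → lint, so fetch must come before lint.
That means lint cannot be before fetch.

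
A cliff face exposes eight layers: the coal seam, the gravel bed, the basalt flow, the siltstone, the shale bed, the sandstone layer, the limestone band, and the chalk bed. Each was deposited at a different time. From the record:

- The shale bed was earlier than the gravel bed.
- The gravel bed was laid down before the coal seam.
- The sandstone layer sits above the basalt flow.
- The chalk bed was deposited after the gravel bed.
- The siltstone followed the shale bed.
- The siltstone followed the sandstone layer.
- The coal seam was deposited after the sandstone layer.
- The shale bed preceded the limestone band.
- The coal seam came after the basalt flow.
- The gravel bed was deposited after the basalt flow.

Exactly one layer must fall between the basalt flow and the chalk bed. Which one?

Tracing the constraints gives the basalt flow → the gravel bed → the chalk bed, so the gravel bed sits after the basalt flow and before the chalk bed.
No other layer is forced both after the basalt flow and before the chalk bed.

the gravel bed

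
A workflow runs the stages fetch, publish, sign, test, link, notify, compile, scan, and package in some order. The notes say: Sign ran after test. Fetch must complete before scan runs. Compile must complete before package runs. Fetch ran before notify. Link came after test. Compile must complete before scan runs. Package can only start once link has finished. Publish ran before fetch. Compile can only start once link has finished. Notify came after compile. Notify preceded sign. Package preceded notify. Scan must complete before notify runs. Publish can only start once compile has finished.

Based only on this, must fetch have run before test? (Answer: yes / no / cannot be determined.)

no

Tracing the constraints gives test → link → compile → publish → fetch, so test must come before fetch.
That means fetch cannot be before test.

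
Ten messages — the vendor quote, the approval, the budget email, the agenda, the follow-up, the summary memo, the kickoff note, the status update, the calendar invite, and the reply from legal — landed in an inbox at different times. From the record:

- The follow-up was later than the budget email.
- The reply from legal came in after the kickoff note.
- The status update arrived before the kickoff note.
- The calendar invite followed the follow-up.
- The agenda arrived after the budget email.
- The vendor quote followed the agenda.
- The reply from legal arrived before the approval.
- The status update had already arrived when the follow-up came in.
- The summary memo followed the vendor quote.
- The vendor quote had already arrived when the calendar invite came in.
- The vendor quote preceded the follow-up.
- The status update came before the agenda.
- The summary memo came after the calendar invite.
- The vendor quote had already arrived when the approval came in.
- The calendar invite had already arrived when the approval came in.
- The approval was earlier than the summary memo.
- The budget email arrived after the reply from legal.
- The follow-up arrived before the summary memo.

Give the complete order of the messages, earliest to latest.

the status update, the kickoff note, the reply from legal, the budget email, the agenda, the vendor quote, the follow-up, the calendar invite, the approval, the summary memo

The constraints fix every adjacent pair, so only one ordering works:
the status update → the kickoff note → the reply from legal → the budget email → the agenda → the vendor quote → the follow-up → the calendar invite → the approval → the summary memo.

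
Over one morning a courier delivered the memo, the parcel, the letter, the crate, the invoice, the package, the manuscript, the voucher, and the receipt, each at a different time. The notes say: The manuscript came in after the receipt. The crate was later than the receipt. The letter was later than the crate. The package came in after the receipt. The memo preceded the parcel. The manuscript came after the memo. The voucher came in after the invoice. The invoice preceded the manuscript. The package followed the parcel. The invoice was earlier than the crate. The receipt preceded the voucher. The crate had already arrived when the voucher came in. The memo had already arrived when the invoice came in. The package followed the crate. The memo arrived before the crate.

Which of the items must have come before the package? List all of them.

Directly stated before the package: the crate, the parcel, and the receipt.
The invoice reaches the package via the invoice → the crate → the package.
The memo reaches the package via the memo → the crate → the package.
No chain forces the manuscript (or any of the others) ahead of the package.

the crate, the invoice, the memo, the parcel, the receipt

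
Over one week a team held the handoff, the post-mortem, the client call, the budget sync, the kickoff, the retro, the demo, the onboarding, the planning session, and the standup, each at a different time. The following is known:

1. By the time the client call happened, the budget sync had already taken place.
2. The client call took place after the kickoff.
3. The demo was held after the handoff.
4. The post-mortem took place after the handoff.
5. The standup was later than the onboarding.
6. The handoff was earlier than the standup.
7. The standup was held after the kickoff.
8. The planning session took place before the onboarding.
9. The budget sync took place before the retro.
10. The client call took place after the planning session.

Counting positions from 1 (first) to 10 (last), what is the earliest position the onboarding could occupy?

2

The planning session must come before the onboarding — 1 forced predecessor.
Nothing else is forced ahead of the onboarding, so its earliest slot is position 1 + 1 = 2.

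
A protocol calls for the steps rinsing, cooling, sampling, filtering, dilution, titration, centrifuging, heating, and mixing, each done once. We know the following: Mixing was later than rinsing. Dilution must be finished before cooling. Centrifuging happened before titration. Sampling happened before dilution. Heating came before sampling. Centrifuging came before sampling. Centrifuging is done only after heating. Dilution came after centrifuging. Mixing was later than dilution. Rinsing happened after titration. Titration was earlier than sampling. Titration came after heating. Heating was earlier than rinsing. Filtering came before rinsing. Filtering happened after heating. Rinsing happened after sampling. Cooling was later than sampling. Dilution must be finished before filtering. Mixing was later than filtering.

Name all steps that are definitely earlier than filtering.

Directly stated before filtering: dilution and heating.
Centrifuging reaches filtering via centrifuging → dilution → filtering.
Sampling reaches filtering via sampling → dilution → filtering.
Titration reaches filtering via titration → sampling → dilution → filtering.

centrifuging, dilution, heating, sampling, titration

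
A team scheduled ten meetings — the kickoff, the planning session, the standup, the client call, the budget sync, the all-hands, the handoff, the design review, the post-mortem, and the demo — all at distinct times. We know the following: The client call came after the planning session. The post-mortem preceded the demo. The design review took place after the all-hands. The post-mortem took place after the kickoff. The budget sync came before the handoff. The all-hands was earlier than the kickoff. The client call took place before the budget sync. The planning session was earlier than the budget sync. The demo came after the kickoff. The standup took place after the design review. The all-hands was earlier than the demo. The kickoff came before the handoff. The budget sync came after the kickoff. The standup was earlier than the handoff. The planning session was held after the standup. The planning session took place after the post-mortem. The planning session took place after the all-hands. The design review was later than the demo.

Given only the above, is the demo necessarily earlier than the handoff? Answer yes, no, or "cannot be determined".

yes

Chain the constraints: the demo → the design review → the standup → the handoff. Each link is directly stated, so the demo comes before the handoff.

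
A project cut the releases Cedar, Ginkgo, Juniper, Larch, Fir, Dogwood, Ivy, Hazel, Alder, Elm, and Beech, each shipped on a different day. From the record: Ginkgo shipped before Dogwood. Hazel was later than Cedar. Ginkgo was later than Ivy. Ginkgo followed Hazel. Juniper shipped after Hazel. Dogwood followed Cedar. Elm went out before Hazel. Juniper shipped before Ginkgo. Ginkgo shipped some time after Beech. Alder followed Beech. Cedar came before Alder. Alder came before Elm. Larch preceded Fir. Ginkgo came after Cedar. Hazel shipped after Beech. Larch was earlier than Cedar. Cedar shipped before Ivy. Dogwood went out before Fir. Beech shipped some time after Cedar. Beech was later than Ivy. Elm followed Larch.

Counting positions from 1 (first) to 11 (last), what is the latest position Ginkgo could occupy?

Ginkgo must come before Dogwood and Fir — 2 releases forced after it.
Everything else can be placed before Ginkgo in some valid order, so Ginkgo can sit as late as position 11 − 2 = 9.

9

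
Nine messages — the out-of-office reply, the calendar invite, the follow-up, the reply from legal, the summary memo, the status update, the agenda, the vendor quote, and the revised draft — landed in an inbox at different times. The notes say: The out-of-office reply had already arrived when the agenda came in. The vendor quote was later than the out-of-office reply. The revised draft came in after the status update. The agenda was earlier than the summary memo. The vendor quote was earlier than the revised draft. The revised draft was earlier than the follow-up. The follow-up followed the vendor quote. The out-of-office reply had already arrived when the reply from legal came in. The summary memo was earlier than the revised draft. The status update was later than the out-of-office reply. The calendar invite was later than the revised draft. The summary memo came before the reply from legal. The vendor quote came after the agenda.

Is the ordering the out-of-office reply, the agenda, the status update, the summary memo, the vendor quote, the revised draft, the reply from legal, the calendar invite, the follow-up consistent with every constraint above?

yes

Check each stated constraint against the proposed order — e.g. the out-of-office reply is ahead of the vendor quote; the out-of-office reply is ahead of the reply from legal. Every pair is in the required order; nothing is violated.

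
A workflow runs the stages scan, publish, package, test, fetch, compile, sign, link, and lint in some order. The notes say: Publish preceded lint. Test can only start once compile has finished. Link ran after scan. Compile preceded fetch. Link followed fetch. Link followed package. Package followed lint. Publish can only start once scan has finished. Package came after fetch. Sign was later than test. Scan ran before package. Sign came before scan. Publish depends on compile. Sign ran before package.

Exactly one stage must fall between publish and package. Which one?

lint

Tracing the constraints gives publish → lint → package, so lint sits after publish and before package.
No other stage is forced both after publish and before package.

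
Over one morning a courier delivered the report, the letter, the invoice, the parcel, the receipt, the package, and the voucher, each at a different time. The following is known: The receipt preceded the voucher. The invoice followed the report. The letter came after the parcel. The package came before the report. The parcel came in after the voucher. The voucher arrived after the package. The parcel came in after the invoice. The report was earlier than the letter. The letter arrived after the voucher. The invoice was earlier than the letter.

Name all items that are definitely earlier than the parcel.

the invoice, the package, the receipt, the report, the voucher

Directly stated before the parcel: the invoice and the voucher.
The package reaches the parcel via the package → the voucher → the parcel.
The receipt reaches the parcel via the receipt → the voucher → the parcel.
The report reaches the parcel via the report → the invoice → the parcel.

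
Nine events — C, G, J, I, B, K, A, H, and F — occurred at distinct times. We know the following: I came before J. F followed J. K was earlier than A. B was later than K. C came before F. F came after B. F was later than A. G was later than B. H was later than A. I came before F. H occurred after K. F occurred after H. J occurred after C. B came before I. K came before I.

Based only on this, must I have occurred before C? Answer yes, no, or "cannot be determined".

No chain of stated constraints runs from I to C, and none runs from C to I either.
So the relative order of I and C is not fixed by the given facts.

cannot be determined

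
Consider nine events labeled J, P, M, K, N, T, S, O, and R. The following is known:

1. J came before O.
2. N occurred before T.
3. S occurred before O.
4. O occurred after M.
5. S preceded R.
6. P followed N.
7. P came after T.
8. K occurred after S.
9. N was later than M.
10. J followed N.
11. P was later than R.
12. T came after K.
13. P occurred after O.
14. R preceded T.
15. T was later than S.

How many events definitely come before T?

Directly stated before T: K, N, R, and S.
M reaches T via M → N → T.
That's K, M, N, R, and S — 5 in all.

5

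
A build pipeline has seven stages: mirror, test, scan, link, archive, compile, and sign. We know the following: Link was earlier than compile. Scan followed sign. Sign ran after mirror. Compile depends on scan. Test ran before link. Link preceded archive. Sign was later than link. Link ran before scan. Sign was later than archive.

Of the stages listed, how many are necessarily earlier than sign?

Directly stated before sign: archive, link, and mirror.
Test reaches sign via test → link → sign.
No chain forces compile (or any of the others) ahead of sign.
That's archive, link, mirror, and test — 4 in all.

4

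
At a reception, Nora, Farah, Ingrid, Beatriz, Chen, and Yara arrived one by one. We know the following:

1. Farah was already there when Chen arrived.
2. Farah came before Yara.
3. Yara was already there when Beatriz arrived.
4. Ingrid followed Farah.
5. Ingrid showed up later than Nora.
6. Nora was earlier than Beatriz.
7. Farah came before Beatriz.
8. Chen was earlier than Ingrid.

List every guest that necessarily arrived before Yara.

Farah

Directly stated before Yara: Farah.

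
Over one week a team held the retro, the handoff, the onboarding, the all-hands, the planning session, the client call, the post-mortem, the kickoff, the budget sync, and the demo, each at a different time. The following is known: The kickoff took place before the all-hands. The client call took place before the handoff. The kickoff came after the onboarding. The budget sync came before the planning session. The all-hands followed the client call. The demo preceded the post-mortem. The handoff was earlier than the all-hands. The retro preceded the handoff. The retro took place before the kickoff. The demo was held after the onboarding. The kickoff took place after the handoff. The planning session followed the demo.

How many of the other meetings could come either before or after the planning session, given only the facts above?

Forced before the planning session: the budget sync, the demo, and the onboarding.
That leaves the all-hands, the client call, the handoff, the kickoff, the post-mortem, and the retro with no forced order relative to the planning session — 6.

6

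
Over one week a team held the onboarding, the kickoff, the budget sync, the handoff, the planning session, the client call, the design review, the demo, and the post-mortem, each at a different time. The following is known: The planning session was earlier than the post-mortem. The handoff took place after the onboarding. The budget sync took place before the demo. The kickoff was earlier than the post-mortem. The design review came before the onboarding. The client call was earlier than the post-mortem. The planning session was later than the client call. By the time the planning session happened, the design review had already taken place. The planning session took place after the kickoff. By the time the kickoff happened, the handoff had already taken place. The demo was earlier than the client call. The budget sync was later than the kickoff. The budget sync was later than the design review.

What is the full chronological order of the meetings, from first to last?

the design review, the onboarding, the handoff, the kickoff, the budget sync, the demo, the client call, the planning session, the post-mortem

The constraints fix every adjacent pair, so only one ordering works:
the design review → the onboarding → the handoff → the kickoff → the budget sync → the demo → the client call → the planning session → the post-mortem.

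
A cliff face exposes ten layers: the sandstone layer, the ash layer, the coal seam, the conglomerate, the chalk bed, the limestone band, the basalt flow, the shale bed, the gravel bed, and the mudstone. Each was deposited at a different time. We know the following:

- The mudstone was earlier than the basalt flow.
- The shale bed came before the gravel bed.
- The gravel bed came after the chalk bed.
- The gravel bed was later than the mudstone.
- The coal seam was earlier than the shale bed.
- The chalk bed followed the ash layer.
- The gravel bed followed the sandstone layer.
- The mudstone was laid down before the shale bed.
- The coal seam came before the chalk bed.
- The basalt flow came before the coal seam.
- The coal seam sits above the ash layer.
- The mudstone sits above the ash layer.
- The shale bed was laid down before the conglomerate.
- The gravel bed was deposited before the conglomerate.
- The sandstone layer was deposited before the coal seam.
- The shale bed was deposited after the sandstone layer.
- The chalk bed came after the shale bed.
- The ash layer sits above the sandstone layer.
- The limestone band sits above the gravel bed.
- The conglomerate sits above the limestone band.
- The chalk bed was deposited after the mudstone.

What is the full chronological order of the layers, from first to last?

the sandstone layer, the ash layer, the mudstone, the basalt flow, the coal seam, the shale bed, the chalk bed, the gravel bed, the limestone band, the conglomerate

The constraints fix every adjacent pair, so only one ordering works:
the sandstone layer → the ash layer → the mudstone → the basalt flow → the coal seam → the shale bed → the chalk bed → the gravel bed → the limestone band → the conglomerate.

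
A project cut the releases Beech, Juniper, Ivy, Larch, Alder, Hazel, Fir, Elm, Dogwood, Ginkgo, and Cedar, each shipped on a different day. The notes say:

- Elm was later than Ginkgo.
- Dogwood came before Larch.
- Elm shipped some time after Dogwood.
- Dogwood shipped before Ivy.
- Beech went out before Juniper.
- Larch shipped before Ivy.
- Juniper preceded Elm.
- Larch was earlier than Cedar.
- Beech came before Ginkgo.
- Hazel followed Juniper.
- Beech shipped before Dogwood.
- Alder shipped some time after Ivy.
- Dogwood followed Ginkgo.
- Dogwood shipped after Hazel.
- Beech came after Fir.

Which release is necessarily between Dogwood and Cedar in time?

Tracing the constraints gives Dogwood → Larch → Cedar, so Larch sits after Dogwood and before Cedar.
No other release is forced both after Dogwood and before Cedar.

Larch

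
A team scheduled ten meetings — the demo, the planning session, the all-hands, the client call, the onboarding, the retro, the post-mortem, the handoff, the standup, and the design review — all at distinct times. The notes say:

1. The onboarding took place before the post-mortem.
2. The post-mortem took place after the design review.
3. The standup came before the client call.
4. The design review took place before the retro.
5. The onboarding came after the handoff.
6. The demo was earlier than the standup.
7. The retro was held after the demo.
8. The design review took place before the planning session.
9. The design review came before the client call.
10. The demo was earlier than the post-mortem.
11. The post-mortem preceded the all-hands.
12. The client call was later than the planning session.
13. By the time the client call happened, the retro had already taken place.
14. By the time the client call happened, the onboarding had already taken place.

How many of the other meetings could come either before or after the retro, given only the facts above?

Forced before the retro: the demo and the design review; forced after the retro: the client call.
That leaves the all-hands, the handoff, the onboarding, the planning session, the post-mortem, and the standup with no forced order relative to the retro — 6.

6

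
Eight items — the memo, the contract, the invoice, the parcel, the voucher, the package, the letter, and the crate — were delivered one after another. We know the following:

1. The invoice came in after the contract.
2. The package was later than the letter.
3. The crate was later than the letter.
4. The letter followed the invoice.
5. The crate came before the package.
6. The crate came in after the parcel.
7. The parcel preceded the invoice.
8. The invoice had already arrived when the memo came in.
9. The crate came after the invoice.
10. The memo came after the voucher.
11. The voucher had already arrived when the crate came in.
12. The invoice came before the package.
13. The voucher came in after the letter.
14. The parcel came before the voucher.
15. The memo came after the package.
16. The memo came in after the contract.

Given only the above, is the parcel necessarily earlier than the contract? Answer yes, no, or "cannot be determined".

cannot be determined

No chain of stated constraints runs from the parcel to the contract, and none runs from the contract to the parcel either.
So the relative order of the parcel and the contract is not fixed by the given facts.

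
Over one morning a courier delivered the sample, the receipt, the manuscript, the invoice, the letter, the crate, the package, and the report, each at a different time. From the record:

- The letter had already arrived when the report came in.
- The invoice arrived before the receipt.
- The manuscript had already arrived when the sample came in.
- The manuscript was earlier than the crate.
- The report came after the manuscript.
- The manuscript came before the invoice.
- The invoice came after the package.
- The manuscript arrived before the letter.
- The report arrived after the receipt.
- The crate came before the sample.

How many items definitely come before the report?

Directly stated before the report: the letter, the manuscript, and the receipt.
The invoice reaches the report via the invoice → the receipt → the report.
The package reaches the report via the package → the invoice → the receipt → the report.
No chain forces the sample (or any of the others) ahead of the report.
That's the invoice, the letter, the manuscript, the package, and the receipt — 5 in all.

5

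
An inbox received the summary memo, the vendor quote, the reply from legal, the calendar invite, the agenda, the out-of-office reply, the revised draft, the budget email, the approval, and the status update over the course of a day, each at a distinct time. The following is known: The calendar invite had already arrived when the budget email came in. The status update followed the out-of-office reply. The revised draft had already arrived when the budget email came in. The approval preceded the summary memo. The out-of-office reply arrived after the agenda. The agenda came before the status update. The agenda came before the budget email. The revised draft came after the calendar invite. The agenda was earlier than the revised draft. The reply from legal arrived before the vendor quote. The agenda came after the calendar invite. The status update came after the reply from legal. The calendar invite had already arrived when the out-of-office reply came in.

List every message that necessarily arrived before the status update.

Directly stated before the status update: the agenda, the out-of-office reply, and the reply from legal.
The calendar invite reaches the status update via the calendar invite → the agenda → the status update.

the agenda, the calendar invite, the out-of-office reply, the reply from legal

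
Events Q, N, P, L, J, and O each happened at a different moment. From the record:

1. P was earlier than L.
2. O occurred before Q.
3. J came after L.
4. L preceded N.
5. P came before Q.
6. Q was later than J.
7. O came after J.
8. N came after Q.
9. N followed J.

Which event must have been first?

P has a chain of constraints placing it before every other event, so P must be first.

P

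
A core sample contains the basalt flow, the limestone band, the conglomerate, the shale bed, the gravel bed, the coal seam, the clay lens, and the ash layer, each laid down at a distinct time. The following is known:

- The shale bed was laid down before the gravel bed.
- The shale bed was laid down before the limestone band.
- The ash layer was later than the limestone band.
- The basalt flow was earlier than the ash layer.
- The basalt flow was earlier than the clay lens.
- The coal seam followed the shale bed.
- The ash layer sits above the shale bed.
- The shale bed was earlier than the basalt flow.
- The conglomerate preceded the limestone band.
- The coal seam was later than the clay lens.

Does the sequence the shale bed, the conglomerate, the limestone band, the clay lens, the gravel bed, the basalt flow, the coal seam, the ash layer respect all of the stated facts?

no

The constraints require the basalt flow before the clay lens, but in the proposed sequence the clay lens appears ahead of the basalt flow. That one violation is enough.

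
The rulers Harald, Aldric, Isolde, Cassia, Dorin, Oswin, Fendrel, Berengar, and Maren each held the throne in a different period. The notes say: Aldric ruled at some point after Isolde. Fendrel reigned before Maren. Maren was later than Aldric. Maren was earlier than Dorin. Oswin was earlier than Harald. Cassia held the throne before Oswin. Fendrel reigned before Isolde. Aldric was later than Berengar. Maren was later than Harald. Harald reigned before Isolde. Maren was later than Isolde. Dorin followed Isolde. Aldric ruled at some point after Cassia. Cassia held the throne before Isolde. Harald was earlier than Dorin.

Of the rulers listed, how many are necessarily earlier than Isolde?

Directly stated before Isolde: Cassia, Fendrel, and Harald.
Oswin reaches Isolde via Oswin → Harald → Isolde.
No chain forces Dorin (or any of the others) ahead of Isolde.
That's Cassia, Fendrel, Harald, and Oswin — 4 in all.

4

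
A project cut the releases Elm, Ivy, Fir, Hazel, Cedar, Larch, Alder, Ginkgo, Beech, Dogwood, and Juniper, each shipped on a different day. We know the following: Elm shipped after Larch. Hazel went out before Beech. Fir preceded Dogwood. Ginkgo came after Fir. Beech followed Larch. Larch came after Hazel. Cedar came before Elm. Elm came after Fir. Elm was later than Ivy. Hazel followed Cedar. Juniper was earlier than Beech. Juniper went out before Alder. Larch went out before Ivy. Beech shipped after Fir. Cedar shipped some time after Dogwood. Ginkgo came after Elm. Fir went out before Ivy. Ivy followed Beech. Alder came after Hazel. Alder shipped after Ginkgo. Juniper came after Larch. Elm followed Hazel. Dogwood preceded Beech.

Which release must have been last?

Alder

Every other release has a chain of constraints placing it before Alder, so Alder is last.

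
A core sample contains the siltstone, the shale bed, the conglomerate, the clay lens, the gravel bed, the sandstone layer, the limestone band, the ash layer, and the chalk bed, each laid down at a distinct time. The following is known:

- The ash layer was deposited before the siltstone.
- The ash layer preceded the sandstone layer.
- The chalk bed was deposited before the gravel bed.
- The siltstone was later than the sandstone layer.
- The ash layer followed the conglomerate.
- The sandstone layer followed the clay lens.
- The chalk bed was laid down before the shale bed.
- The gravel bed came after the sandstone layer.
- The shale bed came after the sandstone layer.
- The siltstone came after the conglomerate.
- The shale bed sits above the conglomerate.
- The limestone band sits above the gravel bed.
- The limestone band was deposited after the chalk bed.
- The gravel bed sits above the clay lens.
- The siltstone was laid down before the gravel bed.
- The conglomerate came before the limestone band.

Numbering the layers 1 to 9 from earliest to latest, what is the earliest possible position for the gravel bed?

7

The ash layer, the chalk bed, the clay lens, the conglomerate, the sandstone layer, and the siltstone must all come before the gravel bed — 6 forced predecessors.
Nothing else is forced ahead of the gravel bed, so its earliest slot is position 6 + 1 = 7.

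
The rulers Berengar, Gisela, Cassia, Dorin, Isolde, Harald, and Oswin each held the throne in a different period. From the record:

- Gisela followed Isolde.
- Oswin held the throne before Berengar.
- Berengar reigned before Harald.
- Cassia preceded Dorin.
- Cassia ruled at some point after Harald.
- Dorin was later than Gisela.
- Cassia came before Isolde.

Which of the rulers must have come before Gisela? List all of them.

Berengar, Cassia, Harald, Isolde, Oswin

Directly stated before Gisela: Isolde.
Berengar reaches Gisela via Berengar → Harald → Cassia → Isolde → Gisela.
Cassia reaches Gisela via Cassia → Isolde → Gisela.
Harald reaches Gisela via Harald → Cassia → Isolde → Gisela.
Likewise Oswin reaches Gisela by chaining the stated constraints.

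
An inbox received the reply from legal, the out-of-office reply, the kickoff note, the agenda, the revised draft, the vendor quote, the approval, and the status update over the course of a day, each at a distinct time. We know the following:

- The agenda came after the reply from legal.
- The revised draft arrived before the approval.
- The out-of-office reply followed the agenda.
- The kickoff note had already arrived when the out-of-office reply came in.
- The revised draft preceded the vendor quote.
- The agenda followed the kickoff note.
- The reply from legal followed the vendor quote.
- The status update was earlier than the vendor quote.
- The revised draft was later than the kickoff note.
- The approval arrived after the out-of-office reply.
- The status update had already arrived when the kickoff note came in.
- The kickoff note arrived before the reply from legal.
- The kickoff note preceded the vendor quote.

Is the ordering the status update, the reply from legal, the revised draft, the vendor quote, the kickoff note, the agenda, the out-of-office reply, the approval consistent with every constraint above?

no

The constraints require the kickoff note before the reply from legal, but in the proposed sequence the reply from legal appears ahead of the kickoff note. That one violation is enough.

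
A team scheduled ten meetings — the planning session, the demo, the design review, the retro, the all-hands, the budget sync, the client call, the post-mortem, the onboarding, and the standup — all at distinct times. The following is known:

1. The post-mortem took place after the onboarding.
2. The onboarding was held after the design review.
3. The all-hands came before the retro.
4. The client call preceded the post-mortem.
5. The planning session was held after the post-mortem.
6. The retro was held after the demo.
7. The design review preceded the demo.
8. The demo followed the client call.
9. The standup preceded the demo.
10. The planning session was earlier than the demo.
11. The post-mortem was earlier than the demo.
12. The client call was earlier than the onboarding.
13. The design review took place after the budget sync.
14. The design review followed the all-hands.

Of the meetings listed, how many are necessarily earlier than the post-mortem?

5

Directly stated before the post-mortem: the client call and the onboarding.
The all-hands reaches the post-mortem via the all-hands → the design review → the onboarding → the post-mortem.
The budget sync reaches the post-mortem via the budget sync → the design review → the onboarding → the post-mortem.
The design review reaches the post-mortem via the design review → the onboarding → the post-mortem.
No chain forces the demo (or any of the others) ahead of the post-mortem.
That's the all-hands, the budget sync, the client call, the design review, and the onboarding — 5 in all.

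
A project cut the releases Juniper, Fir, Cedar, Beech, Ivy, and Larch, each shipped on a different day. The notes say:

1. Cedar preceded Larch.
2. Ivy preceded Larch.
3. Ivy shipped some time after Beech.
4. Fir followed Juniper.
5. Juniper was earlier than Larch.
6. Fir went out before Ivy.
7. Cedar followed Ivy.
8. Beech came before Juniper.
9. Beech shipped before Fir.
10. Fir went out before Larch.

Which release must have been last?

Every other release has a chain of constraints placing it before Larch, so Larch is last.

Larch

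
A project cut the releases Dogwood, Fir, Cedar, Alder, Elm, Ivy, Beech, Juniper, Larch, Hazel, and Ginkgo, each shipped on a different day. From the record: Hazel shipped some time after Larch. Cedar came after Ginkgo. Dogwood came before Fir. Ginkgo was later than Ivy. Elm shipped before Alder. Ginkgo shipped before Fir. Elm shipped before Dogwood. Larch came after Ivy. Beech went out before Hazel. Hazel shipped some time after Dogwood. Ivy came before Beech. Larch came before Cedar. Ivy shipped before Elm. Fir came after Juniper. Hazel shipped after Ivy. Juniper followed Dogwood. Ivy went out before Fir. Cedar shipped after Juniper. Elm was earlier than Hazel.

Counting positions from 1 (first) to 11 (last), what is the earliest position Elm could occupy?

2

Ivy must come before Elm — 1 forced predecessor.
Nothing else is forced ahead of Elm, so its earliest slot is position 1 + 1 = 2.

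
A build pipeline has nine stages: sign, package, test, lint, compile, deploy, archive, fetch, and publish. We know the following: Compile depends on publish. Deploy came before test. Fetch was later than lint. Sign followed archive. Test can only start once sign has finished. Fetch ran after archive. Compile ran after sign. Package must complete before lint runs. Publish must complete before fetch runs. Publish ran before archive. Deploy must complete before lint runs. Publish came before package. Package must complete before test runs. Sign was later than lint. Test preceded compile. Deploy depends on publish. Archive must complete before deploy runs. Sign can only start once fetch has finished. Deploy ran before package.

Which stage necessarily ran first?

Publish has a chain of constraints placing it before every other stage, so publish must be first.

publish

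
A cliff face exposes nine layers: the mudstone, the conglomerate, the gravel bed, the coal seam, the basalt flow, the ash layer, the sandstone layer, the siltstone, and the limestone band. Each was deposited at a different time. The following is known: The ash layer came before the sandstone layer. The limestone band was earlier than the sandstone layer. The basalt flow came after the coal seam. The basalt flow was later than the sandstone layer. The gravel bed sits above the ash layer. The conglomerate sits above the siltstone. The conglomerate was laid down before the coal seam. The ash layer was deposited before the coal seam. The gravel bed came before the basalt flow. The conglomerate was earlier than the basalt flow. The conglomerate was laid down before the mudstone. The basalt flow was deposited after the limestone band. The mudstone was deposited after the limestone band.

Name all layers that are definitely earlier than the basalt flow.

the ash layer, the coal seam, the conglomerate, the gravel bed, the limestone band, the sandstone layer, the siltstone

Directly stated before the basalt flow: the coal seam, the conglomerate, the gravel bed, the limestone band, and the sandstone layer.
The ash layer reaches the basalt flow via the ash layer → the gravel bed → the basalt flow.
The siltstone reaches the basalt flow via the siltstone → the conglomerate → the basalt flow.
No chain forces the mudstone ahead of the basalt flow.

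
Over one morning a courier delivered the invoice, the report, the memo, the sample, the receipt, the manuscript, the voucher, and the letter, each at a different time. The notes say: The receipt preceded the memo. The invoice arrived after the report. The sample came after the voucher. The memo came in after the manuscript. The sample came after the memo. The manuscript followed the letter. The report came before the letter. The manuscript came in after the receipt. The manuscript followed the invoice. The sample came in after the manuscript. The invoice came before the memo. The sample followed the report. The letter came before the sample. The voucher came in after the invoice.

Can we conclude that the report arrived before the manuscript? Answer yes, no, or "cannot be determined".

yes

Chain the constraints: the report → the invoice → the manuscript. Each link is directly stated, so the report comes before the manuscript.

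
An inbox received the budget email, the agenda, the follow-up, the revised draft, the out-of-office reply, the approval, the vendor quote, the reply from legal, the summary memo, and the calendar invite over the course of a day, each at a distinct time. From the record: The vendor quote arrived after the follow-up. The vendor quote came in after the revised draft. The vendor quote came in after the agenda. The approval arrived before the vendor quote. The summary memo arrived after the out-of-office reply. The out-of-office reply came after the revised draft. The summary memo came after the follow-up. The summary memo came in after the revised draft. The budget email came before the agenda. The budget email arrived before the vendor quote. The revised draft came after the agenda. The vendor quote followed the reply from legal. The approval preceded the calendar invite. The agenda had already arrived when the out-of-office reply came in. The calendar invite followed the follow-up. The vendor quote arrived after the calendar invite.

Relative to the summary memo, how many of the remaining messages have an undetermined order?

Forced before the summary memo: the agenda, the budget email, the follow-up, the out-of-office reply, and the revised draft.
That leaves the approval, the calendar invite, the reply from legal, and the vendor quote with no forced order relative to the summary memo — 4.

4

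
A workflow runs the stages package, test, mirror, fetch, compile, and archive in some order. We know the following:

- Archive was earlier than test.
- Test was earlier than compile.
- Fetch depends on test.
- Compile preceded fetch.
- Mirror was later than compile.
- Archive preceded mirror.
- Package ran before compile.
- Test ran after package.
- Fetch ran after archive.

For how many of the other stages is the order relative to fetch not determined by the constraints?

Forced before fetch: archive, compile, package, and test.
That leaves mirror with no forced order relative to fetch — 1.

1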